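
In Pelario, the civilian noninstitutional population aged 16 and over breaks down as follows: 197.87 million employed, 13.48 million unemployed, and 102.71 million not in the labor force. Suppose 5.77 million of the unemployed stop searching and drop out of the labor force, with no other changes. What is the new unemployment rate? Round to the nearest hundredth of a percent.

New unemployment rate ≈ 3.75%.

Initially, labor force = 197.87 + 13.48 = 211.35 million, so u = 13.48/211.35 = 6.38%.
After the change, unemployed and labor force both fall by 5.77 → E = 197.87, U = 7.71, labor force = 205.58 million.
New unemployment rate = 7.71 / 205.58 = 3.75%.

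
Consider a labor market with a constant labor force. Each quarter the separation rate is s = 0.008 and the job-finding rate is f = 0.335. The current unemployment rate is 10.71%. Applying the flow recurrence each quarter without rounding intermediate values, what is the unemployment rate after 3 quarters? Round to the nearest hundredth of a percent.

With a fixed labor force, u_{t+1} = u_t + s·(1−u_t) − f·u_t = u_t·(1−s−f) + s.
Here 1−s−f = 0.657 and s = 0.008.
u_1 = 0.107100 × 0.657 + 0.008 = 0.078365.
u_2 = 0.078365 × 0.657 + 0.008 = 0.059486.
u_3 = 0.059486 × 0.657 + 0.008 = 0.047082.

Unemployment rate after three quarters ≈ 4.71%.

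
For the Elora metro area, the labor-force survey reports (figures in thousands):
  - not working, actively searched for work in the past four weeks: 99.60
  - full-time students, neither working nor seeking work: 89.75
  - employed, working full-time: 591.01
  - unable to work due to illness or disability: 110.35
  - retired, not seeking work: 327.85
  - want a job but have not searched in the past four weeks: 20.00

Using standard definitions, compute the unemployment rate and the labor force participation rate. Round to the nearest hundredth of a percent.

Employed = 591.01 thousand.
Unemployed = 99.60 thousand.
Labor force = 591.01 + 99.60 = 690.61 thousand.
Not in labor force = 89.75 + 110.35 + 327.85 + 20.00 = 547.95 thousand (those not working and not actively searching are outside the labor force — including those who want a job but have given up searching).
Civilian working-age population = 690.61 + 547.95 = 1,238.56 thousand.
Unemployment rate = 99.60 / 690.61 = 14.42%.
Labor force participation rate = 690.61 / 1,238.56 = 55.76%.

Unemployment rate ≈ 14.42%; labor force participation rate ≈ 55.76%.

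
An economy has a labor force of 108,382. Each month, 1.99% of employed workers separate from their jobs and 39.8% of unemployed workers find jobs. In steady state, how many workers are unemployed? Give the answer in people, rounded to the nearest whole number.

Steady-state unemployment rate u* = s/(s+f) = 1.99/(1.99+39.8) = 0.047619.
Unemployed = u* × labor force = 0.047619 × 108,382 ≈ 5,161.

About 5,161 are unemployed in steady state.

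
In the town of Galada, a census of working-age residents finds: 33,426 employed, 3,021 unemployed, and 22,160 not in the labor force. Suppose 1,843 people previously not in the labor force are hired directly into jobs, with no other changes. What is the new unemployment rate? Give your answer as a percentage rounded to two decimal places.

Initially, labor force = 33,426 + 3,021 = 36,447, so u = 3,021/36,447 = 8.29%.
After the change, employed and labor force both rise by 1,843; unemployed unchanged → E = 35,269, U = 3,021, labor force = 38,290.
New unemployment rate = 3,021 / 38,290 = 7.89%.

New unemployment rate ≈ 7.89%.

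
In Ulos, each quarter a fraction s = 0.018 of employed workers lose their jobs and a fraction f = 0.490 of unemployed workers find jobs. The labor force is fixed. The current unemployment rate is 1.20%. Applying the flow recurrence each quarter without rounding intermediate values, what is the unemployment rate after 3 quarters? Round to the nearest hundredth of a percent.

With a fixed labor force, u_{t+1} = u_t + s·(1−u_t) − f·u_t = u_t·(1−s−f) + s.
Here 1−s−f = 0.492 and s = 0.018.
u_1 = 0.012000 × 0.492 + 0.018 = 0.023904.
u_2 = 0.023904 × 0.492 + 0.018 = 0.029761.
u_3 = 0.029761 × 0.492 + 0.018 = 0.032642.

Unemployment rate after three quarters ≈ 3.26%.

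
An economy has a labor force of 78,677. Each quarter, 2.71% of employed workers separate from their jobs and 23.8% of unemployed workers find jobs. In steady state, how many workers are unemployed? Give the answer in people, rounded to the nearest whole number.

Steady-state unemployment rate u* = s/(s+f) = 2.71/(2.71+23.8) = 0.102226.
Unemployed = u* × labor force = 0.102226 × 78,677 ≈ 8,043.

About 8,043 are unemployed in steady state.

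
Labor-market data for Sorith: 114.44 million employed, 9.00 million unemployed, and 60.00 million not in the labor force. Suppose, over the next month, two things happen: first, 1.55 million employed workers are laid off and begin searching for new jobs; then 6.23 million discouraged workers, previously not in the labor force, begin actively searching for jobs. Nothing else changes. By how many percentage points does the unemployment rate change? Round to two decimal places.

The unemployment rate changes by +5.65 percentage points.

Initially, labor force = 114.44 + 9.00 = 123.44 million, so u = 9.00/123.44 = 7.29%.
After the first change, employed falls and unemployed rises by 1.55; labor force unchanged → E = 112.89, U = 10.55, labor force = 123.44 million.
After the second change, unemployed and labor force both rise by 6.23 → E = 112.89, U = 16.78, labor force = 129.67 million.
New unemployment rate = 16.78 / 129.67 = 12.94%.
Change = 12.94% − 7.29% = +5.65 percentage points.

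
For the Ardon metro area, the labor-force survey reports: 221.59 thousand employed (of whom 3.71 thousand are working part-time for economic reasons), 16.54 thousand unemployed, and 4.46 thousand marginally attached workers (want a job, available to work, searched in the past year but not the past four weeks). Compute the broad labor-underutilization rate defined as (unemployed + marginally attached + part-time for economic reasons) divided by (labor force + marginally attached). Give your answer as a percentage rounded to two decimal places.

Broad underutilization rate ≈ 10.19%.

Labor force = 221.59 + 16.54 = 238.13 thousand.
Numerator = 16.54 + 4.46 + 3.71 = 24.71 thousand.
Denominator = 238.13 + 4.46 = 242.59 thousand.
Broad rate = 24.71 / 242.59 = 10.19%.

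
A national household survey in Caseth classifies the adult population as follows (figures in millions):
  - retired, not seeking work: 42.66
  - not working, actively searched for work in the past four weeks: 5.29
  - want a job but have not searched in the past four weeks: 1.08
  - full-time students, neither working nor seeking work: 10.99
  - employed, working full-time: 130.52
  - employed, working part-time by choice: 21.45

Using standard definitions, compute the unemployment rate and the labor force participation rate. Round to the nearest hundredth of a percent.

Employed = 130.52 + 21.45 = 151.97 million.
Unemployed = 5.29 million.
Labor force = 151.97 + 5.29 = 157.26 million.
Not in labor force = 42.66 + 1.08 + 10.99 = 54.73 million (those not working and not actively searching are outside the labor force — including those who want a job but have given up searching).
Civilian working-age population = 157.26 + 54.73 = 211.99 million.
Unemployment rate = 5.29 / 157.26 = 3.36%.
Labor force participation rate = 157.26 / 211.99 = 74.18%.

Unemployment rate ≈ 3.36%; labor force participation rate ≈ 74.18%.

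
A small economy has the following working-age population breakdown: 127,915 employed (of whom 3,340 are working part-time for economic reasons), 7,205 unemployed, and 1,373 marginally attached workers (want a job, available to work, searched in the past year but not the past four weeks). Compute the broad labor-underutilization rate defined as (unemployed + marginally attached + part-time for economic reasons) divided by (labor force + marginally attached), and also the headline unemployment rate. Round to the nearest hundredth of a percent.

Labor force = 127,915 + 7,205 = 135,120.
Numerator = 7,205 + 1,373 + 3,340 = 11,918.
Denominator = 135,120 + 1,373 = 136,493.
Broad rate = 11,918 / 136,493 = 8.73%.
Headline unemployment rate = 7,205 / 135,120 = 5.33%.

Broad underutilization rate ≈ 8.73%; headline unemployment rate ≈ 5.33%.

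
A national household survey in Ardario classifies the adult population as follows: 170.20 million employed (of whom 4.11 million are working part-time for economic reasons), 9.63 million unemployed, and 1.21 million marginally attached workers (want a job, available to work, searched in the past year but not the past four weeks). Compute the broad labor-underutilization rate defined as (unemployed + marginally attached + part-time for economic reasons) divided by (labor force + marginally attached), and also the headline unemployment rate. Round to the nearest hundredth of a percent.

Broad underutilization rate ≈ 8.26%; headline unemployment rate ≈ 5.36%.

Labor force = 170.20 + 9.63 = 179.83 million.
Numerator = 9.63 + 1.21 + 4.11 = 14.95 million.
Denominator = 179.83 + 1.21 = 181.04 million.
Broad rate = 14.95 / 181.04 = 8.26%.
Headline unemployment rate = 9.63 / 179.83 = 5.36%.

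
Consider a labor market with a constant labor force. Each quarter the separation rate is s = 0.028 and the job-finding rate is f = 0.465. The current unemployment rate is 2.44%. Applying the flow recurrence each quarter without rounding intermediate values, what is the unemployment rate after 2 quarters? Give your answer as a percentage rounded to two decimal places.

Unemployment rate after two quarters ≈ 4.85%.

With a fixed labor force, u_{t+1} = u_t + s·(1−u_t) − f·u_t = u_t·(1−s−f) + s.
Here 1−s−f = 0.507 and s = 0.028.
u_1 = 0.024400 × 0.507 + 0.028 = 0.040371.
u_2 = 0.040371 × 0.507 + 0.028 = 0.048468.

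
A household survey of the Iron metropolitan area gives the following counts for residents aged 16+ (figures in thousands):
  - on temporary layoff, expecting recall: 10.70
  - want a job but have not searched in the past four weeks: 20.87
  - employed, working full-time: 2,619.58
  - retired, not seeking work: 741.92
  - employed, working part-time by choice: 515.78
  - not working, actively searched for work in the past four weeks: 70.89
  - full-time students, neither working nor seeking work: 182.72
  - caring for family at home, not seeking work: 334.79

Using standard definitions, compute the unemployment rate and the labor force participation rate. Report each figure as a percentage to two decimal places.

Unemployment rate ≈ 2.54%; labor force participation rate ≈ 71.53%.

Employed = 2,619.58 + 515.78 = 3,135.36 thousand.
Unemployed = 10.70 + 70.89 = 81.59 thousand (jobless and actively searching, or on temporary layoff).
Labor force = 3,135.36 + 81.59 = 3,216.95 thousand.
Not in labor force = 20.87 + 741.92 + 182.72 + 334.79 = 1,280.30 thousand (those not working and not actively searching are outside the labor force — including those who want a job but have given up searching).
Civilian working-age population = 3,216.95 + 1,280.30 = 4,497.25 thousand.
Unemployment rate = 81.59 / 3,216.95 = 2.54%.
Labor force participation rate = 3,216.95 / 4,497.25 = 71.53%.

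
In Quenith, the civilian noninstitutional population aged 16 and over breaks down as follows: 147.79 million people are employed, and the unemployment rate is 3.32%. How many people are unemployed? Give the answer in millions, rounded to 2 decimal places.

Let U be the number unemployed. The labor force is E + U, and U/(E+U) = 0.0332.
So U = 0.0332 × 147.79 / (1 − 0.0332) = 4.9066 / 0.9668 ≈ 5.08 million.

About 5.08 million are unemployed.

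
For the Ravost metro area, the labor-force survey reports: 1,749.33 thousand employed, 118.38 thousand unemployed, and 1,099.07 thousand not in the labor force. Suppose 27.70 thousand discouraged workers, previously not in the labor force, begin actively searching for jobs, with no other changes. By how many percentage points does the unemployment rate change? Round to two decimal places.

Initially, labor force = 1,749.33 + 118.38 = 1,867.71 thousand, so u = 118.38/1,867.71 = 6.34%.
After the change, unemployed and labor force both rise by 27.70 → E = 1,749.33, U = 146.08, labor force = 1,895.41 thousand.
New unemployment rate = 146.08 / 1,895.41 = 7.71%.
Change = 7.71% − 6.34% = +1.37 percentage points.

The unemployment rate changes by +1.37 percentage points.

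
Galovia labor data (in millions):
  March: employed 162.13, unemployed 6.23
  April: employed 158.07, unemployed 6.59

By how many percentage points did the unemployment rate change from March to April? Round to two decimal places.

March: labor force = 162.13 + 6.23 = 168.36; u = 6.23/168.36 = 3.70%.
April: labor force = 158.07 + 6.59 = 164.66; u = 6.59/164.66 = 4.00%.
Change = 4.00% − 3.70% = +0.30 pp.

The unemployment rate changed by +0.30 percentage points.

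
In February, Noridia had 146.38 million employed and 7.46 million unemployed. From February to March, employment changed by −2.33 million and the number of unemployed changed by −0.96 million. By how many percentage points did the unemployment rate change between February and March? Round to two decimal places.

February: labor force = 146.38 + 7.46 = 153.84; u = 7.46/153.84 = 4.85%.
March: labor force = 144.05 + 6.50 = 150.55; u = 6.50/150.55 = 4.32%.
Change = 4.32% − 4.85% = −0.53 pp.

The unemployment rate changed by −0.53 percentage points.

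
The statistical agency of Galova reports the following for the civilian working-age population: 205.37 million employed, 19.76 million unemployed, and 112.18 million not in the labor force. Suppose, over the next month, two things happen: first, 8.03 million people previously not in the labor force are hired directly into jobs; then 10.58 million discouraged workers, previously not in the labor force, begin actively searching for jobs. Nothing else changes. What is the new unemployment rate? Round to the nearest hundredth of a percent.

Initially, labor force = 205.37 + 19.76 = 225.13 million, so u = 19.76/225.13 = 8.78%.
After the first change, employed and labor force both rise by 8.03; unemployed unchanged → E = 213.40, U = 19.76, labor force = 233.16 million.
After the second change, unemployed and labor force both rise by 10.58 → E = 213.40, U = 30.34, labor force = 243.74 million.
New unemployment rate = 30.34 / 243.74 = 12.45%.

New unemployment rate ≈ 12.45%.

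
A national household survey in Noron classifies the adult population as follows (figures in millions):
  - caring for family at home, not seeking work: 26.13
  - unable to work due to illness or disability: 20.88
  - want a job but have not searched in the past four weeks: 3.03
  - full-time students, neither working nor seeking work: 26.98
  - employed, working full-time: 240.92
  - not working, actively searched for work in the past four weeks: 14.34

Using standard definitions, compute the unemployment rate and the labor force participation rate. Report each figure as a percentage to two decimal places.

Unemployment rate ≈ 5.62%; labor force participation rate ≈ 76.82%.

Employed = 240.92 million.
Unemployed = 14.34 million.
Labor force = 240.92 + 14.34 = 255.26 million.
Not in labor force = 26.13 + 20.88 + 3.03 + 26.98 = 77.02 million (those not working and not actively searching are outside the labor force — including those who want a job but have given up searching).
Civilian working-age population = 255.26 + 77.02 = 332.28 million.
Unemployment rate = 14.34 / 255.26 = 5.62%.
Labor force participation rate = 255.26 / 332.28 = 76.82%.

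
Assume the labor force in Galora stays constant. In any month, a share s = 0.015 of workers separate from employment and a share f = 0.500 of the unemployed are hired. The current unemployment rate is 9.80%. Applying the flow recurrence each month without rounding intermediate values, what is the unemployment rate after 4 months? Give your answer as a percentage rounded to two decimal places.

With a fixed labor force, u_{t+1} = u_t + s·(1−u_t) − f·u_t = u_t·(1−s−f) + s.
Here 1−s−f = 0.485 and s = 0.015.
u_1 = 0.098000 × 0.485 + 0.015 = 0.062530.
u_2 = 0.062530 × 0.485 + 0.015 = 0.045327.
u_3 = 0.045327 × 0.485 + 0.015 = 0.036984.
u_4 = 0.036984 × 0.485 + 0.015 = 0.032937.

Unemployment rate after four months ≈ 3.29%.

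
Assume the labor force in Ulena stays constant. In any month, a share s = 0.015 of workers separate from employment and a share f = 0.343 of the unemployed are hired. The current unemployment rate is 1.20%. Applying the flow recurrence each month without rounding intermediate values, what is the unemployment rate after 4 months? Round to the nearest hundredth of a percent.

Unemployment rate after four months ≈ 3.68%.

With a fixed labor force, u_{t+1} = u_t + s·(1−u_t) − f·u_t = u_t·(1−s−f) + s.
Here 1−s−f = 0.642 and s = 0.015.
u_1 = 0.012000 × 0.642 + 0.015 = 0.022704.
u_2 = 0.022704 × 0.642 + 0.015 = 0.029576.
u_3 = 0.029576 × 0.642 + 0.015 = 0.033988.
u_4 = 0.033988 × 0.642 + 0.015 = 0.036820.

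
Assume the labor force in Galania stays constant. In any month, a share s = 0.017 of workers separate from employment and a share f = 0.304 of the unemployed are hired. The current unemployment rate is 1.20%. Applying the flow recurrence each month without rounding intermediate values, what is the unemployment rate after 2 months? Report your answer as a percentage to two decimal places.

Unemployment rate after two months ≈ 3.41%.

With a fixed labor force, u_{t+1} = u_t + s·(1−u_t) − f·u_t = u_t·(1−s−f) + s.
Here 1−s−f = 0.679 and s = 0.017.
u_1 = 0.012000 × 0.679 + 0.017 = 0.025148.
u_2 = 0.025148 × 0.679 + 0.017 = 0.034075.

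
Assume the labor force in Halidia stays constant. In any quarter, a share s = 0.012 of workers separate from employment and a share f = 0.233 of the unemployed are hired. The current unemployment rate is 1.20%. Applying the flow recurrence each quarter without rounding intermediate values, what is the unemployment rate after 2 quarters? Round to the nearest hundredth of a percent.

With a fixed labor force, u_{t+1} = u_t + s·(1−u_t) − f·u_t = u_t·(1−s−f) + s.
Here 1−s−f = 0.755 and s = 0.012.
u_1 = 0.012000 × 0.755 + 0.012 = 0.021060.
u_2 = 0.021060 × 0.755 + 0.012 = 0.027900.

Unemployment rate after two quarters ≈ 2.79%.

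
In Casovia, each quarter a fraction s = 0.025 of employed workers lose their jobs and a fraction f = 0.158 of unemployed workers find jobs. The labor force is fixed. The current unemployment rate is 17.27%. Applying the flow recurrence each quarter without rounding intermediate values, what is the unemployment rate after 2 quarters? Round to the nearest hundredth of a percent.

With a fixed labor force, u_{t+1} = u_t + s·(1−u_t) − f·u_t = u_t·(1−s−f) + s.
Here 1−s−f = 0.817 and s = 0.025.
u_1 = 0.172700 × 0.817 + 0.025 = 0.166096.
u_2 = 0.166096 × 0.817 + 0.025 = 0.160700.

Unemployment rate after two quarters ≈ 16.07%.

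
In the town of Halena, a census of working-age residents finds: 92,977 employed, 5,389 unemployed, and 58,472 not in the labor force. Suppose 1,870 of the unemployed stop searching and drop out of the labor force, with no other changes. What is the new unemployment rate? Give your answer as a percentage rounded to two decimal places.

New unemployment rate ≈ 3.65%.

Initially, labor force = 92,977 + 5,389 = 98,366, so u = 5,389/98,366 = 5.48%.
After the change, unemployed and labor force both fall by 1,870 → E = 92,977, U = 3,519, labor force = 96,496.
New unemployment rate = 3,519 / 96,496 = 3.65%.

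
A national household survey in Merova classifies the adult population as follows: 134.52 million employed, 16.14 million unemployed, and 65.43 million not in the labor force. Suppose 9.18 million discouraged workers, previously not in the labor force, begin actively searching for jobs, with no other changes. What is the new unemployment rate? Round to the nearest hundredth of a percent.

Initially, labor force = 134.52 + 16.14 = 150.66 million, so u = 16.14/150.66 = 10.71%.
After the change, unemployed and labor force both rise by 9.18 → E = 134.52, U = 25.32, labor force = 159.84 million.
New unemployment rate = 25.32 / 159.84 = 15.84%.

New unemployment rate ≈ 15.84%.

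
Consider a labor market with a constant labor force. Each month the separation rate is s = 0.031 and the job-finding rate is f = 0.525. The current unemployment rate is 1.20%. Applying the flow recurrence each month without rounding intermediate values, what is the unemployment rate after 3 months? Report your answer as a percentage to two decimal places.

Unemployment rate after three months ≈ 5.19%.

With a fixed labor force, u_{t+1} = u_t + s·(1−u_t) − f·u_t = u_t·(1−s−f) + s.
Here 1−s−f = 0.444 and s = 0.031.
u_1 = 0.012000 × 0.444 + 0.031 = 0.036328.
u_2 = 0.036328 × 0.444 + 0.031 = 0.047130.
u_3 = 0.047130 × 0.444 + 0.031 = 0.051926.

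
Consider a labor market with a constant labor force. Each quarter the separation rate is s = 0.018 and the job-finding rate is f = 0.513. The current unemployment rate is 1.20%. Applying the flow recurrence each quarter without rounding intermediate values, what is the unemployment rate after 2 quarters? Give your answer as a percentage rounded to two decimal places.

With a fixed labor force, u_{t+1} = u_t + s·(1−u_t) − f·u_t = u_t·(1−s−f) + s.
Here 1−s−f = 0.469 and s = 0.018.
u_1 = 0.012000 × 0.469 + 0.018 = 0.023628.
u_2 = 0.023628 × 0.469 + 0.018 = 0.029082.

Unemployment rate after two quarters ≈ 2.91%.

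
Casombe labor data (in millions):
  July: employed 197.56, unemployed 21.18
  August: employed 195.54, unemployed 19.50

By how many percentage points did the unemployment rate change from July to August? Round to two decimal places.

July: labor force = 197.56 + 21.18 = 218.74; u = 21.18/218.74 = 9.68%.
August: labor force = 195.54 + 19.50 = 215.04; u = 19.50/215.04 = 9.07%.
Change = 9.07% − 9.68% = −0.61 pp.

The unemployment rate changed by −0.61 percentage points.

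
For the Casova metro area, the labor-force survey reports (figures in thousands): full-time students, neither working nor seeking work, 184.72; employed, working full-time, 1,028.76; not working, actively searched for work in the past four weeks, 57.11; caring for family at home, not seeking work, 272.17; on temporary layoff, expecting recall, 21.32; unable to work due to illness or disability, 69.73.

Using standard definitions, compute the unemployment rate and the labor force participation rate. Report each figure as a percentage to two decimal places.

Unemployment rate ≈ 7.08%; labor force participation rate ≈ 67.77%.

Employed = 1,028.76 thousand.
Unemployed = 57.11 + 21.32 = 78.43 thousand (jobless and actively searching, or on temporary layoff).
Labor force = 1,028.76 + 78.43 = 1,107.19 thousand.
Not in labor force = 184.72 + 272.17 + 69.73 = 526.62 thousand (those not working and not actively searching are outside the labor force).
Civilian working-age population = 1,107.19 + 526.62 = 1,633.81 thousand.
Unemployment rate = 78.43 / 1,107.19 = 7.08%.
Labor force participation rate = 1,107.19 / 1,633.81 = 67.77%.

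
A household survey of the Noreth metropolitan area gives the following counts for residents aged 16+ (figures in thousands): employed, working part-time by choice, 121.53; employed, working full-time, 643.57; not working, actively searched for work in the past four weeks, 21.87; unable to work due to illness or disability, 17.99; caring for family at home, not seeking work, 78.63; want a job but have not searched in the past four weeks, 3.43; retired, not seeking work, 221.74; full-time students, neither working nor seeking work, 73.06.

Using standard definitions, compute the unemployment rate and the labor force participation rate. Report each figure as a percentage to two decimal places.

Employed = 121.53 + 643.57 = 765.10 thousand.
Unemployed = 21.87 thousand.
Labor force = 765.10 + 21.87 = 786.97 thousand.
Not in labor force = 17.99 + 78.63 + 3.43 + 221.74 + 73.06 = 394.85 thousand (those not working and not actively searching are outside the labor force — including those who want a job but have given up searching).
Civilian working-age population = 786.97 + 394.85 = 1,181.82 thousand.
Unemployment rate = 21.87 / 786.97 = 2.78%.
Labor force participation rate = 786.97 / 1,181.82 = 66.59%.

Unemployment rate ≈ 2.78%; labor force participation rate ≈ 66.59%.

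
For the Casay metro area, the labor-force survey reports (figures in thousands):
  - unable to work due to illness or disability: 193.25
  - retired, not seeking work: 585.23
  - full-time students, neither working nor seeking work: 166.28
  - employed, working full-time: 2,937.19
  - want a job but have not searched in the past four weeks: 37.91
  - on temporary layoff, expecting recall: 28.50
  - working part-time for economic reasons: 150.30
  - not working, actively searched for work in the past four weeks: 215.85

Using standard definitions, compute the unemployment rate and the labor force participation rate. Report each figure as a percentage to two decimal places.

Unemployment rate ≈ 7.33%; labor force participation rate ≈ 77.22%.

Employed = 2,937.19 + 150.30 = 3,087.49 thousand (anyone who worked, including part-time for economic reasons, counts as employed).
Unemployed = 28.50 + 215.85 = 244.35 thousand (jobless and actively searching, or on temporary layoff).
Labor force = 3,087.49 + 244.35 = 3,331.84 thousand.
Not in labor force = 193.25 + 585.23 + 166.28 + 37.91 = 982.67 thousand (those not working and not actively searching are outside the labor force — including those who want a job but have given up searching).
Civilian working-age population = 3,331.84 + 982.67 = 4,314.51 thousand.
Unemployment rate = 244.35 / 3,331.84 = 7.33%.
Labor force participation rate = 3,331.84 / 4,314.51 = 77.22%.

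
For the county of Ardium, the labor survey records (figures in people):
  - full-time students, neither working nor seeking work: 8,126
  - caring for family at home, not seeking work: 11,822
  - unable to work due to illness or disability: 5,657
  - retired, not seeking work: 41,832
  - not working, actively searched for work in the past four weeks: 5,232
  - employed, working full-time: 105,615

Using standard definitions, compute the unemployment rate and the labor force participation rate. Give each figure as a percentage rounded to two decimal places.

Employed = 105,615.
Unemployed = 5,232.
Labor force = 105,615 + 5,232 = 110,847.
Not in labor force = 8,126 + 11,822 + 5,657 + 41,832 = 67,437 (those not working and not actively searching are outside the labor force).
Civilian working-age population = 110,847 + 67,437 = 178,284.
Unemployment rate = 5,232 / 110,847 = 4.72%.
Labor force participation rate = 110,847 / 178,284 = 62.17%.

Unemployment rate ≈ 4.72%; labor force participation rate ≈ 62.17%.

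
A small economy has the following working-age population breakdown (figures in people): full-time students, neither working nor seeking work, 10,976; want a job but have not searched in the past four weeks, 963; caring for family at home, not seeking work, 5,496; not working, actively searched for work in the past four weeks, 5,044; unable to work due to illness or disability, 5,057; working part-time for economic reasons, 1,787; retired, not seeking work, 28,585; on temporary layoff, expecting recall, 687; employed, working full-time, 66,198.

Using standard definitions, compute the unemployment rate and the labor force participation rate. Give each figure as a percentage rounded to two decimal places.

Unemployment rate ≈ 7.77%; labor force participation rate ≈ 59.07%.

Employed = 1,787 + 66,198 = 67,985 (anyone who worked, including part-time for economic reasons, counts as employed).
Unemployed = 5,044 + 687 = 5,731 (jobless and actively searching, or on temporary layoff).
Labor force = 67,985 + 5,731 = 73,716.
Not in labor force = 10,976 + 963 + 5,496 + 5,057 + 28,585 = 51,077 (those not working and not actively searching are outside the labor force — including those who want a job but have given up searching).
Civilian working-age population = 73,716 + 51,077 = 124,793.
Unemployment rate = 5,731 / 73,716 = 7.77%.
Labor force participation rate = 73,716 / 124,793 = 59.07%.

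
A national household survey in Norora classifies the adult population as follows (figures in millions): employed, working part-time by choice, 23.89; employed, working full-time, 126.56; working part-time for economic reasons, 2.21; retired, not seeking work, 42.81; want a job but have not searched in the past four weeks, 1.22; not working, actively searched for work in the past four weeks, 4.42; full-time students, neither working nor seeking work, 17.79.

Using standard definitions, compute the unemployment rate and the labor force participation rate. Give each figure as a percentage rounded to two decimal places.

Employed = 23.89 + 126.56 + 2.21 = 152.66 million (anyone who worked, including part-time for economic reasons, counts as employed).
Unemployed = 4.42 million.
Labor force = 152.66 + 4.42 = 157.08 million.
Not in labor force = 42.81 + 1.22 + 17.79 = 61.82 million (those not working and not actively searching are outside the labor force — including those who want a job but have given up searching).
Civilian working-age population = 157.08 + 61.82 = 218.90 million.
Unemployment rate = 4.42 / 157.08 = 2.81%.
Labor force participation rate = 157.08 / 218.90 = 71.76%.

Unemployment rate ≈ 2.81%; labor force participation rate ≈ 71.76%.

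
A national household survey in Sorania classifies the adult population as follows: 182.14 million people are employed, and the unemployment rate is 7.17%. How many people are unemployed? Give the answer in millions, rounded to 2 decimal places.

Let U be the number unemployed. The labor force is E + U, and U/(E+U) = 0.0717.
So U = 0.0717 × 182.14 / (1 − 0.0717) = 13.0594 / 0.9283 ≈ 14.07 million.

About 14.07 million are unemployed.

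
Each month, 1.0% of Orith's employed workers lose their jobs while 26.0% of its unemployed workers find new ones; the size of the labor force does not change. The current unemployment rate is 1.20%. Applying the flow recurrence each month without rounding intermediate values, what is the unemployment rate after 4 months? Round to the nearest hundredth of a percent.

With a fixed labor force, u_{t+1} = u_t + s·(1−u_t) − f·u_t = u_t·(1−s−f) + s.
Here 1−s−f = 0.730 and s = 0.010.
u_1 = 0.012000 × 0.730 + 0.010 = 0.018760.
u_2 = 0.018760 × 0.730 + 0.010 = 0.023695.
u_3 = 0.023695 × 0.730 + 0.010 = 0.027297.
u_4 = 0.027297 × 0.730 + 0.010 = 0.029927.

Unemployment rate after four months ≈ 2.99%.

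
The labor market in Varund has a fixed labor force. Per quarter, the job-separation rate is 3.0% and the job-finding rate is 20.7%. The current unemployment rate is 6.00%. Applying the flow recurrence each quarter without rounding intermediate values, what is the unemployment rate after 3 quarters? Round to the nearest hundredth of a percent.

With a fixed labor force, u_{t+1} = u_t + s·(1−u_t) − f·u_t = u_t·(1−s−f) + s.
Here 1−s−f = 0.763 and s = 0.030.
u_1 = 0.060000 × 0.763 + 0.030 = 0.075780.
u_2 = 0.075780 × 0.763 + 0.030 = 0.087820.
u_3 = 0.087820 × 0.763 + 0.030 = 0.097007.

Unemployment rate after three quarters ≈ 9.70%.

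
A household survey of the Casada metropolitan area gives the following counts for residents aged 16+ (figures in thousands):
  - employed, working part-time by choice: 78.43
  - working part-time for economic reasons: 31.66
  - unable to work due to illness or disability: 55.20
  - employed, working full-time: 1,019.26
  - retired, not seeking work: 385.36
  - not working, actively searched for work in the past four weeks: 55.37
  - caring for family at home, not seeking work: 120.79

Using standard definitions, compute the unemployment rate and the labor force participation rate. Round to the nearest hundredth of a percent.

Employed = 78.43 + 31.66 + 1,019.26 = 1,129.35 thousand (anyone who worked, including part-time for economic reasons, counts as employed).
Unemployed = 55.37 thousand.
Labor force = 1,129.35 + 55.37 = 1,184.72 thousand.
Not in labor force = 55.20 + 385.36 + 120.79 = 561.35 thousand (those not working and not actively searching are outside the labor force).
Civilian working-age population = 1,184.72 + 561.35 = 1,746.07 thousand.
Unemployment rate = 55.37 / 1,184.72 = 4.67%.
Labor force participation rate = 1,184.72 / 1,746.07 = 67.85%.

Unemployment rate ≈ 4.67%; labor force participation rate ≈ 67.85%.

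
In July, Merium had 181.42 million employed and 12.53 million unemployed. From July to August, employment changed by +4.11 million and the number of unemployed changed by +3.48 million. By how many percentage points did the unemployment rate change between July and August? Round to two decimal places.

July: labor force = 181.42 + 12.53 = 193.95; u = 12.53/193.95 = 6.46%.
August: labor force = 185.53 + 16.01 = 201.54; u = 16.01/201.54 = 7.94%.
Change = 7.94% − 6.46% = +1.48 pp.

The unemployment rate changed by +1.48 percentage points.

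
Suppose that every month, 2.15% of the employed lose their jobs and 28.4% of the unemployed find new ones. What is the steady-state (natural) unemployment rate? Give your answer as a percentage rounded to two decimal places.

Steady-state unemployment rate ≈ 7.04%.

At steady state the flows balance: s·E = f·U, so U/(E+U) = s/(s+f).
u* = 2.15 / (2.15 + 28.4) = 2.15 / 30.55 = 7.04%.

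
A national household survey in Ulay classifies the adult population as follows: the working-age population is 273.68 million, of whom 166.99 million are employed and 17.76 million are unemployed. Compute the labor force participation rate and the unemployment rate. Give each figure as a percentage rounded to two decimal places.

Labor force participation rate ≈ 67.51%; unemployment rate ≈ 9.61%.

Labor force = employed + unemployed = 166.99 + 17.76 = 184.75 million.
Unemployment rate = 17.76 / 184.75 = 9.61%.
Labor force participation rate = 184.75 / 273.68 = 67.51%.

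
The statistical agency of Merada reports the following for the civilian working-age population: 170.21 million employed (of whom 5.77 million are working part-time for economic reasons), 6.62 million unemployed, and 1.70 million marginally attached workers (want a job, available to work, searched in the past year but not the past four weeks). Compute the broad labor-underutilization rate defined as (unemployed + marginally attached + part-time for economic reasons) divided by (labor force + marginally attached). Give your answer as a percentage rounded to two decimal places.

Broad underutilization rate ≈ 7.89%.

Labor force = 170.21 + 6.62 = 176.83 million.
Numerator = 6.62 + 1.70 + 5.77 = 14.09 million.
Denominator = 176.83 + 1.70 = 178.53 million.
Broad rate = 14.09 / 178.53 = 7.89%.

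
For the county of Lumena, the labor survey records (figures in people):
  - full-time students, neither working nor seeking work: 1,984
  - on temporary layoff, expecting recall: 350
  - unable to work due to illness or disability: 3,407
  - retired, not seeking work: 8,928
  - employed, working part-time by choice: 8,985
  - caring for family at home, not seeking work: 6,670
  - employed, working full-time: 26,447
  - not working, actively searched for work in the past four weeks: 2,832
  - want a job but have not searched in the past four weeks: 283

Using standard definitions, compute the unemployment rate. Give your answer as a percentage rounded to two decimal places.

Unemployment rate ≈ 8.24%.

Employed = 8,985 + 26,447 = 35,432.
Unemployed = 350 + 2,832 = 3,182 (jobless and actively searching, or on temporary layoff).
Labor force = 35,432 + 3,182 = 38,614.
Unemployment rate = 3,182 / 38,614 = 8.24%.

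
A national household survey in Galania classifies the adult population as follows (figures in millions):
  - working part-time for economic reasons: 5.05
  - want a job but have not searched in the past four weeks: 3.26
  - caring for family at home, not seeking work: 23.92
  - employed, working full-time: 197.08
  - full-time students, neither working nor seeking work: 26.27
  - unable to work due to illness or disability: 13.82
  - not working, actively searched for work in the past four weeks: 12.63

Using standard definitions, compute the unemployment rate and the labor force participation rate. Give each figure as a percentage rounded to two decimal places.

Employed = 5.05 + 197.08 = 202.13 million (anyone who worked, including part-time for economic reasons, counts as employed).
Unemployed = 12.63 million.
Labor force = 202.13 + 12.63 = 214.76 million.
Not in labor force = 3.26 + 23.92 + 26.27 + 13.82 = 67.27 million (those not working and not actively searching are outside the labor force — including those who want a job but have given up searching).
Civilian working-age population = 214.76 + 67.27 = 282.03 million.
Unemployment rate = 12.63 / 214.76 = 5.88%.
Labor force participation rate = 214.76 / 282.03 = 76.15%.

Unemployment rate ≈ 5.88%; labor force participation rate ≈ 76.15%.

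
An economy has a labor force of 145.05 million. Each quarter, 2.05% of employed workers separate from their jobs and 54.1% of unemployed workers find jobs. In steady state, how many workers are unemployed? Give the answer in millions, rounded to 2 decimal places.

Steady-state unemployment rate u* = s/(s+f) = 2.05/(2.05+54.1) = 0.036509.
Unemployed = u* × labor force = 0.036509 × 145.05 ≈ 5.30 million.

About 5.30 million are unemployed in steady state.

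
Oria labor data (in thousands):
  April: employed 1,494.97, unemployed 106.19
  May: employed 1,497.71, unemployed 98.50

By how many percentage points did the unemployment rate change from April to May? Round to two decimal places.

April: labor force = 1,494.97 + 106.19 = 1,601.16; u = 106.19/1,601.16 = 6.63%.
May: labor force = 1,497.71 + 98.50 = 1,596.21; u = 98.50/1,596.21 = 6.17%.
Change = 6.17% − 6.63% = −0.46 pp.

The unemployment rate changed by −0.46 percentage points.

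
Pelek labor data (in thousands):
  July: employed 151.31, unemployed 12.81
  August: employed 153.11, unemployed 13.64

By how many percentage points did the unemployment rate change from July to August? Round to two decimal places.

The unemployment rate changed by +0.37 percentage points.

July: labor force = 151.31 + 12.81 = 164.12; u = 12.81/164.12 = 7.81%.
August: labor force = 153.11 + 13.64 = 166.75; u = 13.64/166.75 = 8.18%.
Change = 8.18% − 7.81% = +0.37 pp.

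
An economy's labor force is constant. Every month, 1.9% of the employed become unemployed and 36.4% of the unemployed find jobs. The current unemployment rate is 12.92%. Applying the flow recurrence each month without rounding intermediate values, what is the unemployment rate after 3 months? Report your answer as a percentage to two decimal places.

Unemployment rate after three months ≈ 6.83%.

With a fixed labor force, u_{t+1} = u_t + s·(1−u_t) − f·u_t = u_t·(1−s−f) + s.
Here 1−s−f = 0.617 and s = 0.019.
u_1 = 0.129200 × 0.617 + 0.019 = 0.098716.
u_2 = 0.098716 × 0.617 + 0.019 = 0.079908.
u_3 = 0.079908 × 0.617 + 0.019 = 0.068303.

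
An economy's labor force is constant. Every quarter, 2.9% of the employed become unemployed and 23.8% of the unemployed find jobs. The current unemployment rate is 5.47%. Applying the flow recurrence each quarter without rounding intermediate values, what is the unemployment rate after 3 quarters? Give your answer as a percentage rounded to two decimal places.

With a fixed labor force, u_{t+1} = u_t + s·(1−u_t) − f·u_t = u_t·(1−s−f) + s.
Here 1−s−f = 0.733 and s = 0.029.
u_1 = 0.054700 × 0.733 + 0.029 = 0.069095.
u_2 = 0.069095 × 0.733 + 0.029 = 0.079647.
u_3 = 0.079647 × 0.733 + 0.029 = 0.087381.

Unemployment rate after three quarters ≈ 8.74%.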